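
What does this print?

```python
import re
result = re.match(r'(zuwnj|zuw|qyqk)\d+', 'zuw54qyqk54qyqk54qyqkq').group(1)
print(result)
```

zuw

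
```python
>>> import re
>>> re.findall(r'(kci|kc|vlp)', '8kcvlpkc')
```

Matches: at [1:3] match 'kc', group 1 = 'kc'; at [3:6] match 'vlp', group 1 = 'vlp'; at [6:8] match 'kc', group 1 = 'kc'.
Because there's exactly one group, `findall` drops the full match and keeps group 1 from each hit.

['kc', 'vlp', 'kc']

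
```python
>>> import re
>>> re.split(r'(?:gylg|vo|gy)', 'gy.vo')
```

['', '.', '']

Each match becomes a cut point; 3 segments remain.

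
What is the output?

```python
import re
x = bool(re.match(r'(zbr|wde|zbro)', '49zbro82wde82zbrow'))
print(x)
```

False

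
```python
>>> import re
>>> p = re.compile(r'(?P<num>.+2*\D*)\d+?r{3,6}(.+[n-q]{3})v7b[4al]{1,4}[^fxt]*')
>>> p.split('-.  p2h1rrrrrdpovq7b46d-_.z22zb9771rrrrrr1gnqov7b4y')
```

['', '-.  p2h1rrrrrdpovq7b46d-_.z22zb977', '1gnqo', '']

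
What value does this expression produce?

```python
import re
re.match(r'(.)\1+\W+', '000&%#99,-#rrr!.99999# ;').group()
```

With `match`, the pattern is implicitly anchored at the beginning.
The match spans [0:6] → '000&%#'.

'000&%#'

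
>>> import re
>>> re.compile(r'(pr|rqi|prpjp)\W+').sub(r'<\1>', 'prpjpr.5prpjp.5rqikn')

'prpj<pr>5<prpjp>5rqikn'

Matches: at [4:7] → 'pr.'; at [8:14] → 'prpjp.'.
`\1` in the replacement pulls in group 1's text for each match.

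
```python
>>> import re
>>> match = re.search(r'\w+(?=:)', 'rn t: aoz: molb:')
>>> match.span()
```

Because the assertion is zero-width, the text it checks is not consumed and won't appear in the result.
`re.search` scans for the first position where the pattern succeeds.
The match spans [3:4] → 't'.

(3, 4)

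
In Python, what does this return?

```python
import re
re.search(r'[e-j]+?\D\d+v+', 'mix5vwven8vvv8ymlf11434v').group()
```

'ix5v'

The match spans [1:5] → 'ix5v'.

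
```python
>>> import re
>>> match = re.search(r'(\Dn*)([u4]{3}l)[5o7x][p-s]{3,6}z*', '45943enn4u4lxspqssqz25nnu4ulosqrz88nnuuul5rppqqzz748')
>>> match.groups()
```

('enn', '4u4l')

The pattern matches a non-digit, then zero or more of a literal 'n' (captured); then exactly 3 of one of [u4], then the literal 'l' (captured); then one of [5o7x], then 3 to 6 of a character in [p-s], then zero or more of a literal 'z'.
Unlike `match`, `search` isn't anchored — it looks for the pattern anywhere in the string.
The match spans [5:20] → 'enn4u4lxspqssqz'.
Captured: group 1 = 'enn', group 2 = '4u4l'.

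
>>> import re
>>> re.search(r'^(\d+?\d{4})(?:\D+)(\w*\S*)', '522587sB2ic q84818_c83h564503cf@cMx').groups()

('522587', '2ic')

The match spans [0:11] → '522587sB2ic'.
Captured: group 1 = '522587', group 2 = '2ic'.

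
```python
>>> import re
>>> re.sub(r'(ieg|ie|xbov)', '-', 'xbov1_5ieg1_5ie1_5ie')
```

'-1_5-1_5-1_5-'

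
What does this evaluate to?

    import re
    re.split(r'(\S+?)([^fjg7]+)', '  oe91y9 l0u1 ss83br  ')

The pattern matches one or more of a non-whitespace character (lazy) (captured); then one or more of any character except [fjg7] (captured).
Matches to split on: at [2:22] → 'oe91y9 l0u1 ss83br  '.
With a capturing group present, the delimiter's captured portion is kept in the result list.

['  ', 'o', 'e91y9 l0u1 ss83br  ', '']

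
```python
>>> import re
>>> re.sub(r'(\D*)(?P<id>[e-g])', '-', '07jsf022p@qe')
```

Every occurrence is swapped for '-'.

'07-022-'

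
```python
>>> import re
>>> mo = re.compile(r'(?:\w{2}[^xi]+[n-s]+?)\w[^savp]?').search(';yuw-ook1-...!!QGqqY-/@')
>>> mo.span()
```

The pattern matches exactly 2 of a word character, then one or more of any character except [xi], then one or more of a character in [n-s] (lazy) (non-capturing group); then a word character, then optionally any character except [savp].
Unlike `match`, `search` isn't anchored — it looks for the pattern anywhere in the string.
The match spans [1:21] → 'yuw-ook1-...!!QGqqY-'.

(1, 21)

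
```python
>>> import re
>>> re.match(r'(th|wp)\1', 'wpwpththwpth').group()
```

`\1` is not a pattern — it's the concrete string captured by group 1, re-applied verbatim.
`re.match` won't scan ahead — the pattern has to work from the very first character.
The match spans [0:4] → 'wpwp'.
Captured: group 1 = 'wp'.

'wpwp'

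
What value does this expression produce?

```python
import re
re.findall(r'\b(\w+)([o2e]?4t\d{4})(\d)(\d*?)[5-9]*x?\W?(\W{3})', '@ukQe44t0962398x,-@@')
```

[('ukQe4', '4t0962', '3', '', '-@@')]

With the lazy modifier that quantifier settles for the fewest repetitions that let the rest of the pattern succeed (the atoms after it are unaffected and can still be greedy).
With 5 capturing groups, `findall` returns a 5-tuple per match.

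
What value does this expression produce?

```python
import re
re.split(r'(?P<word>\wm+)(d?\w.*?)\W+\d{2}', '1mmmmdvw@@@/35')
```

['', '1mmmm', 'dvw', '']

This matches a word character, then one or more of a literal 'm' (captured as 'word'); then optionally the literal 'd', then a word character, then zero or more of any character (lazy) (captured); then one or more of a non-word character, then exactly 2 of a digit.
A non-greedy quantifier consumes as few characters as it can — just enough that the remainder of the pattern still matches from where it stops; whatever follows it matches normally.
Matches to split on: at [0:14] → '1mmmmdvw@@@/35'.
The group in the pattern means `split` returns the separators' captures alongside the pieces.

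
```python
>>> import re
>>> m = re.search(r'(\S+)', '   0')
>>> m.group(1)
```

'0'

The pattern matches one or more of a non-whitespace character (captured).
`re.search` scans for the first position where the pattern succeeds.
The match spans [3:4] → '0'.
Captured: group 1 = '0'.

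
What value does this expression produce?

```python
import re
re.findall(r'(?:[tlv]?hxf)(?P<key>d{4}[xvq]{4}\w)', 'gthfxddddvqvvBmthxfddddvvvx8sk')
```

The pattern matches optionally one of [tlv], then the literal 'hxf' (non-capturing group); then exactly 4 of a literal 'd', then exactly 4 of one of [xvq], then a word character (captured as 'key').
Matches: at [15:28] match 'thxfddddvvvx8', group 1 = 'ddddvvvx8'.
Because there's exactly one group, `findall` drops the full match and keeps group 1 from the one hit.

['ddddvvvx8']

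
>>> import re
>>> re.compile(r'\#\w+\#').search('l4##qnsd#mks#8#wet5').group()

'#qnsd#'

The match spans [3:9] → '#qnsd#'.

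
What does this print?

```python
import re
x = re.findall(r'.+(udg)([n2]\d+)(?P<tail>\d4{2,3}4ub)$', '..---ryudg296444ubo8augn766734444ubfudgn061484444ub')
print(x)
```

[('udg', 'n06148', '4444ub')]

This matches one or more of any character; then a literal 'u', then the literal 'dg' (captured); then one of [n2], then one or more of a digit (captured); then a digit, then 2 to 3 of a literal '4', then the literal '4ub' (captured as 'tail'); then anchored at the end.
3 groups means the one result is a tuple of 3 captured strings — 1 here.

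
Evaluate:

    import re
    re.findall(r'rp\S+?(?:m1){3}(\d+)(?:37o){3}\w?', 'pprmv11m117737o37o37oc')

This matches the literal 'rp', then one or more of a non-whitespace character (lazy), then the literal 'm1' repeated 3 times; then one or more of a digit (captured); then the literal '37o' repeated 3 times, then optionally a word character.
`findall` collects group 1 from each match (0 total).
Nothing in the string satisfies the pattern, so the list is empty.

[]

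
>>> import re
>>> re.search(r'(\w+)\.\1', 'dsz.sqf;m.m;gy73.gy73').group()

'm.m'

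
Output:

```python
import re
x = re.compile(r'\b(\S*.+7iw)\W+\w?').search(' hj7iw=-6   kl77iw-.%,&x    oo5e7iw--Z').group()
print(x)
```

The match spans [1:38] → 'hj7iw=-6   kl77iw-.%,&x    oo5e7iw--Z'.

hj7iw=-6   kl77iw-.%,&x    oo5e7iw--Z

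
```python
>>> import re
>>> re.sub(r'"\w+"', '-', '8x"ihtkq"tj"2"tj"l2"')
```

Matches: at [2:9] → '"ihtkq"'; at [11:14] → '"2"'; at [16:20] → '"l2"'.
Every occurrence is swapped for '-'.

'8x-tj-tj-'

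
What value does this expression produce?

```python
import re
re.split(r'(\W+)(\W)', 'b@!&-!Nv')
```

['b', '@!&-', '!', 'Nv']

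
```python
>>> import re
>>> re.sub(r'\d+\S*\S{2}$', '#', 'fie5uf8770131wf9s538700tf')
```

The pattern matches one or more of a digit; then zero or more of a non-whitespace character, then exactly 2 of a non-whitespace character; then anchored at the end.
Matches: at [3:25] → '5uf8770131wf9s538700tf'.
`sub` substitutes '#' at each match site.

'fie#'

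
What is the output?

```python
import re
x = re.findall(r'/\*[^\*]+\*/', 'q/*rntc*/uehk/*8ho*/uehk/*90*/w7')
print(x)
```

['/*rntc*/', '/*8ho*/', '/*90*/']

With no groups in the pattern, `findall` gives back each whole match — 3 here.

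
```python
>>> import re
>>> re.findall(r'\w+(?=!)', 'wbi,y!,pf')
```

['y']

The positive lookaround only admits positions where the adjacent text matches; those characters stay outside the span.
No capturing groups, so `findall` returns the 1 full match string.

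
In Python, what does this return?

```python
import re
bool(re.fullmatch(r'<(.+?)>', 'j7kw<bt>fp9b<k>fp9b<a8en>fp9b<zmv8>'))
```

False

`fullmatch` succeeds only if the pattern covers the string from start to end.
Here the string isn't matched end-to-end, so the call returns None, and `bool(None)` is False.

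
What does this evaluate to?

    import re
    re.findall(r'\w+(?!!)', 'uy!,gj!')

`(?!…)`/`(?<!…)` only lets a position through if the neighbouring text does NOT match; no characters are consumed.
Walking the string: at [0:1] → 'u'; at [4:5] → 'g'.
No capturing groups, so `findall` returns the 2 full match strings.

['u', 'g']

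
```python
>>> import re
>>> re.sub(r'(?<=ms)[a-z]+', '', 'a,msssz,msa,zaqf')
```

'a,ms,ms,zaqf'

Lookahead/lookbehind check context without consuming it, so the matched span excludes the asserted characters.
Matches: at [4:7] → 'ssz'; at [10:11] → 'a'.
`sub` substitutes '' at each match site.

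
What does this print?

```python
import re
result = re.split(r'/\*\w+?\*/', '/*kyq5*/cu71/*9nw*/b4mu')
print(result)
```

Splitting on the pattern gives 3 pieces.

['', 'cu71', 'b4mu']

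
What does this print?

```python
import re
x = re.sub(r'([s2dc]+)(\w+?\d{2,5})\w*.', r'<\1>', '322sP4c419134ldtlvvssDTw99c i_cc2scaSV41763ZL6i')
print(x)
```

3<22s>i_<cc2sc>

Each match is replaced using the text its own group 1 captured.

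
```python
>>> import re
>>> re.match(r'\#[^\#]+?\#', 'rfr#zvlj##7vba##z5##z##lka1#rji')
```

None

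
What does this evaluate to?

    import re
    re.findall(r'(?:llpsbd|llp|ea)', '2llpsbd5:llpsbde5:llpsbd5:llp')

`|` is ordered: at each position the engine commits to the first alternative that works.
Walking the string: at [1:7] → 'llpsbd'; at [9:15] → 'llpsbd'; at [18:24] → 'llpsbd'; at [26:29] → 'llp'.
Since nothing is captured, `findall` lists the 4 matched substrings directly.

['llpsbd', 'llpsbd', 'llpsbd', 'llp']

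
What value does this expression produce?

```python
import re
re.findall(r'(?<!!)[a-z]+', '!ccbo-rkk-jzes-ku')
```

`(?!…)`/`(?<!…)` only lets a position through if the neighbouring text does NOT match; no characters are consumed.
Matches: at [2:5] → 'cbo'; at [6:9] → 'rkk'; at [10:14] → 'jzes'; at [15:17] → 'ku'.
No capturing groups, so `findall` returns the 4 full match strings.

['cbo', 'rkk', 'jzes', 'ku']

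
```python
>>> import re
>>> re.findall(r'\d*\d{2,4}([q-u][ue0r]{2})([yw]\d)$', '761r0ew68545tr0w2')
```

Pattern: zero or more of a digit, then 2 to 4 of a digit; then a character in [q-u], then exactly 2 of one of [ue0r] (captured); then one of [yw], then a digit (captured); then anchored at the end.
Scanning left to right: at [7:17] match '68545tr0w2', groups = ('tr0', 'w2').
2 groups means the one result is a tuple of 2 captured strings — 1 here.

[('tr0', 'w2')]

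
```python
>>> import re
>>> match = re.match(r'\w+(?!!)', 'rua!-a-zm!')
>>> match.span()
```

(0, 2)

A negative assertion filters positions out without eating any characters.
`re.match` only tries the pattern at the start of the string.
The match spans [0:2] → 'ru'.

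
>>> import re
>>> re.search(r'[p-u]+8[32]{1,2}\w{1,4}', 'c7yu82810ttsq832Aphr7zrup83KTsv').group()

'u82810t'

The pattern matches one or more of a character in [p-u], then the literal '8'; then 1 to 2 of one of [32], then 1 to 4 of a word character.
`re.search` scans for the first position where the pattern succeeds.
The match spans [3:10] → 'u82810t'.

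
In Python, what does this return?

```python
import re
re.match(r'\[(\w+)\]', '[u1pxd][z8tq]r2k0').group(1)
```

`re.match` won't scan ahead — the pattern has to work from the very first character.
The match spans [0:7] → '[u1pxd]'.
Captured: group 1 = 'u1pxd'.

'u1pxd'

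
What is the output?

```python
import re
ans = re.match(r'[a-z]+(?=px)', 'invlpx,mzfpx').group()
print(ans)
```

`match` is anchored at position 0; if the pattern doesn't fit there, it returns None.
The match spans [0:4] → 'invl'.

invl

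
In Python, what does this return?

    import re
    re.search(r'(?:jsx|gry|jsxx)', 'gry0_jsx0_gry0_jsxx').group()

'gry'

`search` walks the string left to right and returns the first match it finds.
The match spans [0:3] → 'gry'.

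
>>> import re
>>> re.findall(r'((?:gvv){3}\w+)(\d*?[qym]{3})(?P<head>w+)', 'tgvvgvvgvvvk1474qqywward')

This matches the literal 'gvv' repeated 3 times, then one or more of a word character (captured); then zero or more of a digit (lazy), then exactly 3 of one of [qym] (captured); then one or more of a literal 'w' (captured as 'head').
`findall` packs the 3 group values into a tuple for every match.

[('gvvgvvgvvvk1474', 'qqy', 'ww')]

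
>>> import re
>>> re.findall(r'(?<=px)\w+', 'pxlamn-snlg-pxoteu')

['lamn', 'oteu']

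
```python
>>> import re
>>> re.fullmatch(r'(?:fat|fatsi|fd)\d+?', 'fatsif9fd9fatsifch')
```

`re.fullmatch` requires the pattern to consume the entire string.
Here there's no way to consume every character, so the call returns None.

None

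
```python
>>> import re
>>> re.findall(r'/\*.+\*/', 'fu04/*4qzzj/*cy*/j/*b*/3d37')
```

Walking the string: at [4:23] → '/*4qzzj/*cy*/j/*b*/'.
`findall` yields the raw match text (1 of them) because the pattern has no groups.

['/*4qzzj/*cy*/j/*b*/']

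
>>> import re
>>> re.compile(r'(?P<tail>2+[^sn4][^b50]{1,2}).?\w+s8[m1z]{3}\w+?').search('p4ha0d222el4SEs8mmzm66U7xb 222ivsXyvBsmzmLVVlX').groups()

Pattern: one or more of the literal '2', then any character except [sn4], then 1 to 2 of any character except [b50] (captured as 'tail'); then optionally any character, then one or more of a word character; then the literal 's8', then exactly 3 of one of [m1z], then one or more of a word character (lazy).
`search` walks the string left to right and returns the first match it finds.
The match spans [6:20] → '222el4SEs8mmzm'.
Captured: group 1 = '222el4'.

('222el4',)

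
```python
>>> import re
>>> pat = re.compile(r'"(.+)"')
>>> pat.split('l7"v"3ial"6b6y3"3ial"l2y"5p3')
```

['l7', 'v"3ial"6b6y3"3ial"l2y', '5p3']

Matches to split on: at [2:25] → '"v"3ial"6b6y3"3ial"l2y"'.
Because the pattern has a capturing group, `split` also inserts each captured text between the pieces.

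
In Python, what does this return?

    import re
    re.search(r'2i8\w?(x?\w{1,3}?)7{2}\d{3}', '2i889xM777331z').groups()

The pattern matches the literal '2i8', then optionally a word character; then optionally a literal 'x', then 1 to 3 of a word character (lazy) (captured); then exactly 2 of a literal '7', then exactly 3 of a digit.
`re.search` scans for the first position where the pattern succeeds.
The match spans [0:12] → '2i889xM77733'.
Captured: group 1 = '9xM'.

('9xM',)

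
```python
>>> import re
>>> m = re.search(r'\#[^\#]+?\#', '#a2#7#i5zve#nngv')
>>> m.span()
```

(0, 4)

The match spans [0:4] → '#a2#'.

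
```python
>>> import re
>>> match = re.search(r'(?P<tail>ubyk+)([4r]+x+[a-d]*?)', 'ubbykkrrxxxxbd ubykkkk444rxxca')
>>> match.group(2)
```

'444rxx'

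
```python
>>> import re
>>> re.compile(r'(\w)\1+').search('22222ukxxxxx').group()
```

'22222'

A backreference is literal: `\1` must see the identical characters the first group matched.
`re.search` scans for the first position where the pattern succeeds.
The match spans [0:5] → '22222'.
Captured: group 1 = '2'.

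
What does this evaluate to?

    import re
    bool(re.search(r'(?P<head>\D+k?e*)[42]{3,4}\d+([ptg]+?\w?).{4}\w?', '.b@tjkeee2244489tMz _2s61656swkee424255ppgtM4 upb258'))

True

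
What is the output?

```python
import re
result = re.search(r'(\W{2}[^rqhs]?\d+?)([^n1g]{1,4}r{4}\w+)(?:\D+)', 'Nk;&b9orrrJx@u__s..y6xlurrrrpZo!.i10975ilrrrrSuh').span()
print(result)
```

The pattern matches exactly 2 of a non-word character, then optionally any character except [rqhs], then one or more of a digit (lazy) (captured); then 1 to 4 of any character except [n1g], then exactly 4 of a literal 'r', then one or more of a word character (captured); then one or more of a non-digit (non-capturing group).
Unlike `match`, `search` isn't anchored — it looks for the pattern anywhere in the string.
The match spans [17:34] → '..y6xlurrrrpZo!.i'.
Captured: group 1 = '..y6', group 2 = 'xlurrrrpZo'.

(17, 34)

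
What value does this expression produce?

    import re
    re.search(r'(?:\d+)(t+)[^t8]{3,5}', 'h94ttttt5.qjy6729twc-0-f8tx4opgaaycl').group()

'94ttttt5.qjy'

The pattern matches one or more of a digit (non-capturing group); then one or more of a literal 't' (captured); then 3 to 5 of any character except [t8].
Unlike `match`, `search` isn't anchored — it looks for the pattern anywhere in the string.
The match spans [1:13] → '94ttttt5.qjy'.
Captured: group 1 = 'ttttt'.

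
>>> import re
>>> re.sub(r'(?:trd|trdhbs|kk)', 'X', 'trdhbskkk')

'XhbsXk'

`|` is ordered: at each position the engine commits to the first alternative that works.
Matches: at [0:3] → 'trd'; at [6:8] → 'kk'.
Each match is replaced by 'X'.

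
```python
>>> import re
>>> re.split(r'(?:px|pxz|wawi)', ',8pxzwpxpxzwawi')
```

[',8', 'zw', '', 'z', '']

Branches in `(...|...)` are attempted left-to-right; the first branch that allows the whole pattern to succeed is taken.
Matches to split on: at [2:4] → 'px'; at [6:8] → 'px'; at [8:10] → 'px'; at [11:15] → 'wawi'.
Splitting on the pattern gives 5 pieces.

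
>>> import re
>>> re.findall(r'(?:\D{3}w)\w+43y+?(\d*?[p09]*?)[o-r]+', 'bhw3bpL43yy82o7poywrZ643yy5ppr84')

A `+?`/`*?`/`{m,n}?` starts at its minimum and grows only as far as needed for what follows to match.
With a single group, `findall` returns only what that group captured — 1 item.

['5']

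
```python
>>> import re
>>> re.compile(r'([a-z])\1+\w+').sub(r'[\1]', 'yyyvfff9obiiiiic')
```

'[y]'

After group 1 captures some text, `\1` only succeeds where that same text appears again.
The replacement refers to a captured group, so each match is rewritten using its own captured text.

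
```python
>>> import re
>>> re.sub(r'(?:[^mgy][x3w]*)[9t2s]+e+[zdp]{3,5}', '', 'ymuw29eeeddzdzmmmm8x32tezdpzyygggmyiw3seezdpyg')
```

Pattern: any character except [mgy], then zero or more of one of [x3w] (non-capturing group); then one or more of one of [9t2s], then one or more of a literal 'e', then 3 to 5 of one of [zdp].
Matches: at [2:14] → 'uw29eeeddzdz'; at [18:28] → '8x32tezdpz'; at [35:44] → 'iw3seezdp'.
`sub` substitutes '' at each match site.

'ymmmmmyygggmyyg'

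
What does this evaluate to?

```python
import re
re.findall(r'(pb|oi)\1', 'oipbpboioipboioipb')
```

After group 1 captures some text, `\1` only succeeds where that same text appears again.
`findall` collects group 1 from each match (3 total).

['pb', 'oi', 'oi']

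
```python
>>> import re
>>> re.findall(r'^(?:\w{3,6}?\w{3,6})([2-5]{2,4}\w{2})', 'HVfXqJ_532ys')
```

['32ys']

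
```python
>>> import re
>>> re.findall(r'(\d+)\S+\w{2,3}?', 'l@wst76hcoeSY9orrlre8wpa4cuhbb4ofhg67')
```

This matches one or more of a digit (captured); then one or more of a non-whitespace character, then 2 to 3 of a word character (lazy).
Matches: at [5:37] match '76hcoeSY9orrlre8wpa4cuhbb4ofhg67', group 1 = '76'.
Because there's exactly one group, `findall` drops the full match and keeps group 1 from the one hit.

['76']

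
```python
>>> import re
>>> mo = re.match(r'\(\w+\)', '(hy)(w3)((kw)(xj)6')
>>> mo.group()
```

`re.match` only tries the pattern at the start of the string.
The match spans [0:4] → '(hy)'.

'(hy)'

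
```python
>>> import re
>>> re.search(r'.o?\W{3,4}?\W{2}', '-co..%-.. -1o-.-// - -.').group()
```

'co..%-.'

The `?` after the quantifier makes it lazy — it takes as little as possible before letting the rest of the pattern try.
The match spans [1:8] → 'co..%-.'.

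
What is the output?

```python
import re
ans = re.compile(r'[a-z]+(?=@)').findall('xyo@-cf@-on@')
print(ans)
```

The `(?=…)`/`(?<=…)` assertion just peeks at neighbouring text; it doesn't advance the match position.
With no groups in the pattern, `findall` gives back each whole match — 3 here.

['xyo', 'cf', 'on']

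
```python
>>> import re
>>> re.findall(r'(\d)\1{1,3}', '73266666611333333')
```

['6', '6', '1', '3', '3']

The backreference `\1` re-matches whatever the first group consumed, character for character.
Walking the string: at [3:7] match '6666', group 1 = '6'; at [7:9] match '66', group 1 = '6'; at [9:11] match '11', group 1 = '1'; at [11:15] match '3333', group 1 = '3'; at [15:17] match '33', group 1 = '3'.
One capturing group, so `findall` returns just the captured substring from each match — 5 in all.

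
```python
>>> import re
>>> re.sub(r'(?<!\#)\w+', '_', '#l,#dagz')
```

The negative lookaround is zero-width — it rules out positions where the adjacent text would match, without consuming anything.
Every occurrence is swapped for '_'.

'#l,#d_'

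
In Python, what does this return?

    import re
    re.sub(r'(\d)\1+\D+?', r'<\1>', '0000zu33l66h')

'<0>u<3><6>'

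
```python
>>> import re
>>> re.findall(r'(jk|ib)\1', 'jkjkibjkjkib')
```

['jk', 'jk']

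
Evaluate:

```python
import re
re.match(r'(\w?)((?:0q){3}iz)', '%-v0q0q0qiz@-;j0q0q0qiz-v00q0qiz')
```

None

Pattern: optionally a word character (captured); then the literal '0q' repeated 3 times, then the literal 'iz' (captured).
`match` is anchored at position 0; if the pattern doesn't fit there, it returns None.
Here position 0 doesn't satisfy it, so the call returns None.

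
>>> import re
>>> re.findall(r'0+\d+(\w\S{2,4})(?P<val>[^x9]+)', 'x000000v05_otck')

[('v05_o', 'tck')]

Pattern: one or more of a literal '0', then one or more of a digit; then a word character, then 2 to 4 of a non-whitespace character (captured); then one or more of any character except [x9] (captured as 'val').
2 groups means the one result is a tuple of 2 captured strings — 1 here.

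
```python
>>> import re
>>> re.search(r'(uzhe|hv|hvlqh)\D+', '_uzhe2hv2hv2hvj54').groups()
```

('hv',)

The match spans [12:15] → 'hvj'.
Captured: group 1 = 'hv'.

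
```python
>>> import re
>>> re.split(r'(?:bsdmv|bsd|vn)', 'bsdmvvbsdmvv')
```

The regex engine tests alternatives in the order written; an earlier branch that matches wins even if a later one would match more.
Matches to split on: at [0:5] → 'bsdmv'; at [6:11] → 'bsdmv'.
The string is cut at each match, leaving 3 pieces.

['', 'v', 'v']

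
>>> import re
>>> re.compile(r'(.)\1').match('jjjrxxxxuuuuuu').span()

(0, 2)

The backreference `\1` re-matches whatever the first group consumed, character for character.
`re.match` won't scan ahead — the pattern has to work from the very first character.
The match spans [0:2] → 'jj'.
Captured: group 1 = 'j'.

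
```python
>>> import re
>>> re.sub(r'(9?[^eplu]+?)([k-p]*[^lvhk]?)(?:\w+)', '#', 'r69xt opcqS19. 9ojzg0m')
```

'###'

This matches optionally the literal '9', then one or more of any character except [eplu] (lazy) (captured); then zero or more of a character in [k-p], then optionally any character except [lvhk] (captured); then one or more of a word character (non-capturing group).
Lazy quantifiers expand one character at a time until the remainder of the pattern can match.
Matches: at [0:5] → 'r69xt'; at [5:13] → ' opcqS19'; at [13:22] → '. 9ojzg0m'.
Every occurrence is swapped for '#'.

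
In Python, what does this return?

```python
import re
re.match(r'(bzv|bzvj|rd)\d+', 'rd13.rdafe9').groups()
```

('rd',)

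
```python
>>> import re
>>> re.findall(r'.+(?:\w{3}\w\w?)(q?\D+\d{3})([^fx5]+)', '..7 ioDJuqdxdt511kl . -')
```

[('t511', 'kl . -')]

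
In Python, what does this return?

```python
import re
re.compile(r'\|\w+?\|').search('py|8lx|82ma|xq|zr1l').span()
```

(2, 7)

`re.search` tries every starting position until one works.
The match spans [2:7] → '|8lx|'.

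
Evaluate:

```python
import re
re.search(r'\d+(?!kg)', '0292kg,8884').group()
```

The negative lookaround is zero-width — it rules out positions where the adjacent text would match, without consuming anything.
Unlike `match`, `search` isn't anchored — it looks for the pattern anywhere in the string.
The match spans [0:3] → '029'.

'029'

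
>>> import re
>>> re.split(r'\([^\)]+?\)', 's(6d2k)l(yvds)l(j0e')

Matches to split on: at [1:7] → '(6d2k)'; at [8:14] → '(yvds)'.
The string is cut at each match, leaving 3 pieces.

['s', 'l', 'l(j0e']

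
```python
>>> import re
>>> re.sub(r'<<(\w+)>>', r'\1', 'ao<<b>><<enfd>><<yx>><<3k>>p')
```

Matches: at [2:7] → '<<b>>'; at [7:15] → '<<enfd>>'; at [15:21] → '<<yx>>'; at [21:27] → '<<3k>>'.
Each match is replaced using the text its own group 1 captured.

'aobenfdyx3kp'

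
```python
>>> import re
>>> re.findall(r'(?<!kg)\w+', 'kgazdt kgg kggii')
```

Because the assertion is negative and zero-width, positions next to the forbidden text are skipped.
Matches: at [0:6] → 'kgazdt'; at [7:10] → 'kgg'; at [11:16] → 'kggii'.
`findall` yields the raw match text (3 of them) because the pattern has no groups.

['kgazdt', 'kgg', 'kggii']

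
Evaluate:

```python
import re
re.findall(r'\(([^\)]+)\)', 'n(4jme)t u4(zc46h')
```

`findall` collects group 1 from the one match (1 total).

['4jme']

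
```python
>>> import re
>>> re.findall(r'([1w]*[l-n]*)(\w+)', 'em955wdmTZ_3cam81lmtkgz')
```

[('', 'em955wdmTZ_3cam81lmtkgz')]

Pattern: zero or more of one of [1w], then zero or more of a character in [l-n] (captured); then one or more of a word character (captured).
Matches: at [0:23] match 'em955wdmTZ_3cam81lmtkgz', groups = ('', 'em955wdmTZ_3cam81lmtkgz').
Multiple groups make `findall` return tuples — one 2-tuple for the one match.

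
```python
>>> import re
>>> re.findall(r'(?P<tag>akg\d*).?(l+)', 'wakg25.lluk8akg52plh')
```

[('akg25', 'll'), ('akg52', 'l')]

This matches the literal 'akg', then zero or more of a digit (captured as 'tag'); then optionally any character; then one or more of a literal 'l' (captured).
Walking the string: at [1:9] match 'akg25.ll', groups = ('akg25', 'll'); at [12:19] match 'akg52pl', groups = ('akg52', 'l').
Multiple groups make `findall` return tuples — one 2-tuple for each match.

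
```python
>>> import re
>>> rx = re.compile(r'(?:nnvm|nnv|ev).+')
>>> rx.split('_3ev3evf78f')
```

['_3', '']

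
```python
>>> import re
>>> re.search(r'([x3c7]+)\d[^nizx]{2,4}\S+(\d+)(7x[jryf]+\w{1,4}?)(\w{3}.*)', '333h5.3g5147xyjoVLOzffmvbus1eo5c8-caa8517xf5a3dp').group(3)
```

'7xf5'

This matches one or more of one of [x3c7] (captured); then a digit, then 2 to 4 of any character except [nizx], then one or more of a non-whitespace character; then one or more of a digit (captured); then the literal '7x', then one or more of one of [jryf], then 1 to 4 of a word character (lazy) (captured); then exactly 3 of a word character, then zero or more of any character (captured).
A `+?`/`*?`/`{m,n}?` starts at its minimum and grows only as far as needed for what follows to match.
`search` walks the string left to right and returns the first match it finds.
The match spans [0:48] → '333h5.3g5147xyjoVLOzffmvbus1eo5c8-caa8517xf5a3dp'.
Captured: group 1 = '33', group 2 = '1', group 3 = '7xf5', group 4 = 'a3dp'.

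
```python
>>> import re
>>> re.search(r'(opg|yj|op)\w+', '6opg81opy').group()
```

`re.search` tries every starting position until one works.
The match spans [1:9] → 'opg81opy'.
Captured: group 1 = 'opg'.

'opg81opy'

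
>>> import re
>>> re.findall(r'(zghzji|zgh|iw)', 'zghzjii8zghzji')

['zghzji', 'zghzji']

`|` is ordered: at each position the engine commits to the first alternative that works.
Scanning left to right: at [0:6] match 'zghzji', group 1 = 'zghzji'; at [8:14] match 'zghzji', group 1 = 'zghzji'.
`findall` collects group 1 from each match (2 total).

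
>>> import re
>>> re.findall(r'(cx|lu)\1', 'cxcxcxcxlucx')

`\1` has to match the exact text group 1 already captured.
One capturing group, so `findall` returns just the captured substring from each match — 2 in all.

['cx', 'cx']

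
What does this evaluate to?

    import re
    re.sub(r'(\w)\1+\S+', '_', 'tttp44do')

After group 1 captures some text, `\1` only succeeds where that same text appears again.
Matches: at [0:8] → 'tttp44do'.
Each match is replaced by '_'.

'_'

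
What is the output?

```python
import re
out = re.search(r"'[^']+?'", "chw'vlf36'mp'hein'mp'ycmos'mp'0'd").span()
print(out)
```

The match spans [3:10] → "'vlf36'".

(3, 10)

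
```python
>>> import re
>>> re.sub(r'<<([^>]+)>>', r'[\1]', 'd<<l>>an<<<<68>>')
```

'd[l]an[<<68]'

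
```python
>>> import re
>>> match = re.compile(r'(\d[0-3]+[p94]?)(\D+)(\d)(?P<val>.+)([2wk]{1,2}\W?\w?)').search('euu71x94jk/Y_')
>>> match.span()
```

(3, 12)

This matches a digit, then one or more of a character in [0-3], then optionally one of [p94] (captured); then one or more of a non-digit (captured); then a digit (captured); then one or more of any character (captured as 'val'); then 1 to 2 of one of [2wk], then optionally a non-word character, then optionally a word character (captured).
The match spans [3:12] → '71x94jk/Y'.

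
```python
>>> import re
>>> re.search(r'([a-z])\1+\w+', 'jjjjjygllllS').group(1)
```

The match spans [0:12] → 'jjjjjygllllS'.
Captured: group 1 = 'j'.

'j'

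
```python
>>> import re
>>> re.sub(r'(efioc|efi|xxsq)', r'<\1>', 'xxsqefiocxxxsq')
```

Alternation tries branches left to right and keeps the first one that lets the overall match succeed at that position.
Matches: at [0:4] → 'xxsq'; at [4:9] → 'efioc'; at [10:14] → 'xxsq'.
The replacement refers to a captured group, so each match is rewritten using its own captured text.

'<xxsq><efioc>x<xxsq>'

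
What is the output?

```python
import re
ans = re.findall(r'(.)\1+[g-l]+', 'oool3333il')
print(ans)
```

['o', '3']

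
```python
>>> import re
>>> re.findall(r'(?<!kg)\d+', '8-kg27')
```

['8', '7']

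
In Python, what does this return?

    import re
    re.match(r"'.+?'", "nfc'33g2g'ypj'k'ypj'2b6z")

With `match`, the pattern is implicitly anchored at the beginning.
Here position 0 doesn't satisfy it, so the call returns None.

None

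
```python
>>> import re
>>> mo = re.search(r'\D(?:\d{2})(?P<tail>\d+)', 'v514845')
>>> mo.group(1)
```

The match spans [0:7] → 'v514845'.
Captured: group 1 = '4845'.

'4845'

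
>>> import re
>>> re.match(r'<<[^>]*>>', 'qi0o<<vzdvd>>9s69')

None

With `match`, the pattern is implicitly anchored at the beginning.
Here the pattern fails at index 0, so the call returns None.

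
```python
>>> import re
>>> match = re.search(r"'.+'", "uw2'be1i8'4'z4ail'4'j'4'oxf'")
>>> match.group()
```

The match spans [3:28] → "'be1i8'4'z4ail'4'j'4'oxf'".

"'be1i8'4'z4ail'4'j'4'oxf'"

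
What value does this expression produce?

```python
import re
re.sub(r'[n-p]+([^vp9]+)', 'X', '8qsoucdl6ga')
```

'8qsX'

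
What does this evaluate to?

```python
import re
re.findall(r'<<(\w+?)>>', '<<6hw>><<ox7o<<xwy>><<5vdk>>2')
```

Scanning left to right: at [0:7] match '<<6hw>>', group 1 = '6hw'; at [13:20] match '<<xwy>>', group 1 = 'xwy'; at [20:28] match '<<5vdk>>', group 1 = '5vdk'.
Because there's exactly one group, `findall` drops the full match and keeps group 1 from each hit.

['6hw', 'xwy', '5vdk']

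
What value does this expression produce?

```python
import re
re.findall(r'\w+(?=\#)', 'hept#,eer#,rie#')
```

['hept', 'eer', 'rie']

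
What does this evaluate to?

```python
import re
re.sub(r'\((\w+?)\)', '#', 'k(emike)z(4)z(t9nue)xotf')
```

Matches: at [1:8] → '(emike)'; at [9:12] → '(4)'; at [13:20] → '(t9nue)'.
`sub` substitutes '#' at each match site.

'k#z#z#xotf'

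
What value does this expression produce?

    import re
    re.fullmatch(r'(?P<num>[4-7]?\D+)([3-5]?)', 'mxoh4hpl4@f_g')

None

The pattern matches optionally a character in [4-7], then one or more of a non-digit (captured as 'num'); then optionally a character in [3-5] (captured).
`re.fullmatch` requires the pattern to consume the entire string.
Here there's no way to consume every character, so the call returns None.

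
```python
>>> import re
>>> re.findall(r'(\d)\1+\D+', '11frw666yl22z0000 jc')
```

['1', '6', '2', '0']

The backreference `\1` re-matches whatever the first group consumed, character for character.
With a single group, `findall` returns only what that group captured — 4 items.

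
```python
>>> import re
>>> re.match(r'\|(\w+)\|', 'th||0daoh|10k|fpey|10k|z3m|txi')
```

`re.match` won't scan ahead — the pattern has to work from the very first character.
Here the pattern fails at index 0, so the call returns None.

None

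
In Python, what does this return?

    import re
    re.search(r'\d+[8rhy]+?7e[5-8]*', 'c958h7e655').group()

'958h7e655'

This matches one or more of a digit; then one or more of one of [8rhy] (lazy), then the literal '7e'; then zero or more of a character in [5-8].
`re.search` tries every starting position until one works.
The match spans [1:10] → '958h7e655'.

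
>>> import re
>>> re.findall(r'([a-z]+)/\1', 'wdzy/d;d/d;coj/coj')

A backreference is literal: `\1` must see the identical characters the first group matched.
Because there's exactly one group, `findall` drops the full match and keeps group 1 from each hit.

['d', 'coj']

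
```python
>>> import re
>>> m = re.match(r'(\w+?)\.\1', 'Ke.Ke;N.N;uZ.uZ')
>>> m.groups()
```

The match spans [0:5] → 'Ke.Ke'.
Captured: group 1 = 'Ke'.

('Ke',)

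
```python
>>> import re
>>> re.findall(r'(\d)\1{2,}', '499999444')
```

['9', '4']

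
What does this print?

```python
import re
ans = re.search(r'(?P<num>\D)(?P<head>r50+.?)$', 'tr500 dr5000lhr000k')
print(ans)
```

This matches a non-digit (captured as 'num'); then the literal 'r5', then one or more of a literal '0', then optionally any character (captured as 'head'); then anchored at the end.
`re.search` tries every starting position until one works.
Here nothing in the string fits, so the call returns None.

None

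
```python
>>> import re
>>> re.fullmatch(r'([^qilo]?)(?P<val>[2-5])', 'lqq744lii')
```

`fullmatch` succeeds only if the pattern covers the string from start to end.
Here the string isn't matched end-to-end, so the call returns None.

None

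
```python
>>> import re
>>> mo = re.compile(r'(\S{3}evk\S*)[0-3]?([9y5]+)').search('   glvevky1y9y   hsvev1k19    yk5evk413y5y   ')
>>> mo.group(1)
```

'glvevky1y9'

Pattern: exactly 3 of a non-whitespace character, then the literal 'evk', then zero or more of a non-whitespace character (captured); then optionally a character in [0-3]; then one or more of one of [9y5] (captured).
`re.search` scans for the first position where the pattern succeeds.
The match spans [3:14] → 'glvevky1y9y'.
Captured: group 1 = 'glvevky1y9', group 2 = 'y'.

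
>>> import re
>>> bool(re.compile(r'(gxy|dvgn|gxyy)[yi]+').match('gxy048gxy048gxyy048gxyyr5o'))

`re.match` only tries the pattern at the start of the string.
Here position 0 doesn't satisfy it, so the call returns None, and `bool(None)` is False.

False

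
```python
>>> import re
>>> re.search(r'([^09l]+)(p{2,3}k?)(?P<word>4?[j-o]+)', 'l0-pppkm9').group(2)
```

The match spans [2:8] → '-pppkm'.
Captured: group 1 = '-p', group 2 = 'ppk', group 3 = 'm'.

'ppk'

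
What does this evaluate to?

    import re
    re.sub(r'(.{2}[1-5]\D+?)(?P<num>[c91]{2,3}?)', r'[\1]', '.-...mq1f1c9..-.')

The pattern matches exactly 2 of any character, then a character in [1-5], then one or more of a non-digit (lazy) (captured); then 2 to 3 of one of [c91] (lazy) (captured as 'num').
The `?` after the quantifier makes it lazy — it takes as little as possible before letting the rest of the pattern try.
Matches: at [5:11] → 'mq1f1c'.
The replacement refers to a captured group, so each match is rewritten using its own captured text.

'.-...[mq1f]9..-.'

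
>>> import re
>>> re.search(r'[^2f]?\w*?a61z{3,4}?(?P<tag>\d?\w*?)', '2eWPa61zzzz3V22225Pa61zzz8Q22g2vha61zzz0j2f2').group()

Pattern: optionally any character except [2f], then zero or more of a word character (lazy); then the literal 'a61', then 3 to 4 of a literal 'z' (lazy); then optionally a digit, then zero or more of a word character (lazy) (captured as 'tag').
With the lazy modifier that quantifier settles for the fewest repetitions that let the rest of the pattern succeed (the atoms after it are unaffected and can still be greedy).
`re.search` tries every starting position until one works.
The match spans [0:10] → '2eWPa61zzz'.
Captured: group 1 = ''.

'2eWPa61zzz'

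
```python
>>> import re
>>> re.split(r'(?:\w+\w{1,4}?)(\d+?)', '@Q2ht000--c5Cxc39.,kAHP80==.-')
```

Pattern: one or more of a word character, then 1 to 4 of a word character (lazy) (non-capturing group); then one or more of a digit (lazy) (captured).
Matches to split on: at [1:8] → 'Q2ht000'; at [10:17] → 'c5Cxc39'; at [19:25] → 'kAHP80'.
With a capturing group present, the delimiter's captured portion is kept in the result list.

['@', '0', '--', '9', '.,', '0', '==.-']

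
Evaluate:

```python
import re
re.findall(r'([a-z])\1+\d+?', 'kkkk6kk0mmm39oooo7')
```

The backreference `\1` re-matches whatever the first group consumed, character for character.
Scanning left to right: at [0:5] match 'kkkk6', group 1 = 'k'; at [5:8] match 'kk0', group 1 = 'k'; at [8:12] match 'mmm3', group 1 = 'm'; at [13:18] match 'oooo7', group 1 = 'o'.
`findall` collects group 1 from each match (4 total).

['k', 'k', 'm', 'o']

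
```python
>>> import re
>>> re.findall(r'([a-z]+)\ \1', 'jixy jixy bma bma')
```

['jixy', 'bma']

A backreference is literal: `\1` must see the identical characters the first group matched.
Matches: at [0:9] match 'jixy jixy', group 1 = 'jixy'; at [10:17] match 'bma bma', group 1 = 'bma'.
Because there's exactly one group, `findall` drops the full match and keeps group 1 from each hit.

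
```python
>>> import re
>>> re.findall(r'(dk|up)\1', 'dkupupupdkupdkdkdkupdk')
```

A backreference is literal: `\1` must see the identical characters the first group matched.
Walking the string: at [2:6] match 'upup', group 1 = 'up'; at [12:16] match 'dkdk', group 1 = 'dk'.
`findall` collects group 1 from each match (2 total).

['up', 'dk']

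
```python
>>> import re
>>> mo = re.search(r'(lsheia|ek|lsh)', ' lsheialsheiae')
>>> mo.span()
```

Alternation tries branches left to right and keeps the first one that lets the overall match succeed at that position.
The match spans [1:7] → 'lsheia'.

(1, 7)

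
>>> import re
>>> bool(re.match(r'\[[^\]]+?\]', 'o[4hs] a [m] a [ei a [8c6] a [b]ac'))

False

With `match`, the pattern is implicitly anchored at the beginning.
Here the string doesn't start with a match, so the call returns None, and `bool(None)` is False.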